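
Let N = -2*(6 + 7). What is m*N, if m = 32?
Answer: -832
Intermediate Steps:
N = -26 (N = -2*13 = -26)
m*N = 32*(-26) = -832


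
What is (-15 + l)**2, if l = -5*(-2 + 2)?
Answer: 225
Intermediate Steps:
l = 0 (l = -5*0 = 0)
(-15 + l)**2 = (-15 + 0)**2 = (-15)**2 = 225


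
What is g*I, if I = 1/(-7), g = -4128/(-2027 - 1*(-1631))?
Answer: -344/231 ≈ -1.4892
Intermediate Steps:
g = 344/33 (g = -4128/(-2027 + 1631) = -4128/(-396) = -4128*(-1/396) = 344/33 ≈ 10.424)
I = -⅐ ≈ -0.14286
g*I = (344/33)*(-⅐) = -344/231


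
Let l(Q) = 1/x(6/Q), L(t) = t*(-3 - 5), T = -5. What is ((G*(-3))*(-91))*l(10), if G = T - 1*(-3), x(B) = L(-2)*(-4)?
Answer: 273/32 ≈ 8.5313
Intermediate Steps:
L(t) = -8*t (L(t) = t*(-8) = -8*t)
x(B) = -64 (x(B) = -8*(-2)*(-4) = 16*(-4) = -64)
G = -2 (G = -5 - 1*(-3) = -5 + 3 = -2)
l(Q) = -1/64 (l(Q) = 1/(-64) = -1/64)
((G*(-3))*(-91))*l(10) = (-2*(-3)*(-91))*(-1/64) = (6*(-91))*(-1/64) = -546*(-1/64) = 273/32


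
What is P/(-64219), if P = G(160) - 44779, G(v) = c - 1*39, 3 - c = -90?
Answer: 44725/64219 ≈ 0.69644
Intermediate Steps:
c = 93 (c = 3 - 1*(-90) = 3 + 90 = 93)
G(v) = 54 (G(v) = 93 - 1*39 = 93 - 39 = 54)
P = -44725 (P = 54 - 44779 = -44725)
P/(-64219) = -44725/(-64219) = -44725*(-1/64219) = 44725/64219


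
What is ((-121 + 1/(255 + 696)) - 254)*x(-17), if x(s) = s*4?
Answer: 24250432/951 ≈ 25500.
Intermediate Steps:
x(s) = 4*s
((-121 + 1/(255 + 696)) - 254)*x(-17) = ((-121 + 1/(255 + 696)) - 254)*(4*(-17)) = ((-121 + 1/951) - 254)*(-68) = (-115070/951 - 254)*(-68) = -356624/951*(-68) = 24250432/951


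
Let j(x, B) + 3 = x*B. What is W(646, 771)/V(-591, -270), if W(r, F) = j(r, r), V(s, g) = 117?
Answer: 32101/9 ≈ 3566.8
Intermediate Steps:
j(x, B) = -3 + B*x (j(x, B) = -3 + x*B = -3 + B*x)
W(r, F) = -3 + r**2 (W(r, F) = -3 + r*r = -3 + r**2)
W(646, 771)/V(-591, -270) = (-3 + 646**2)/117 = (-3 + 417316)*(1/117) = 417313*(1/117) = 32101/9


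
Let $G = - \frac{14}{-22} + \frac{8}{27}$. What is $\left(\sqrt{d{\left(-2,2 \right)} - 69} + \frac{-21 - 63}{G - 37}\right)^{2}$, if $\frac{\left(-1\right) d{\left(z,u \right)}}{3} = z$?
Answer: $- \frac{412915923}{7171684} + \frac{18711 i \sqrt{7}}{1339} \approx -57.576 + 36.971 i$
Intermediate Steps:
$d{\left(z,u \right)} = - 3 z$
$G = \frac{277}{297}$ ($G = \left(-14\right) \left(- \frac{1}{22}\right) + 8 \cdot \frac{1}{27} = \frac{7}{11} + \frac{8}{27} = \frac{277}{297} \approx 0.93266$)
$\left(\sqrt{d{\left(-2,2 \right)} - 69} + \frac{-21 - 63}{G - 37}\right)^{2} = \left(\sqrt{\left(-3\right) \left(-2\right) - 69} + \frac{-21 - 63}{\frac{277}{297} - 37}\right)^{2} = \left(\sqrt{6 - 69} - \frac{84}{- \frac{10712}{297}}\right)^{2} = \left(\sqrt{-63} - - \frac{6237}{2678}\right)^{2} = \left(3 i \sqrt{7} + \frac{6237}{2678}\right)^{2} = \left(\frac{6237}{2678} + 3 i \sqrt{7}\right)^{2}$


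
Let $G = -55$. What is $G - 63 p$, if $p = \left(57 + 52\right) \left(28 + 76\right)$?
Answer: $-714223$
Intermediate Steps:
$p = 11336$ ($p = 109 \cdot 104 = 11336$)
$G - 63 p = -55 - 714168 = -714223$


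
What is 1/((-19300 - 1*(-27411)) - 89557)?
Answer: -1/81446 ≈ -1.2278e-5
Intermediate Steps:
1/((-19300 - 1*(-27411)) - 89557) = 1/((-19300 + 27411) - 89557) = 1/(8111 - 89557) = 1/(-81446) = -1/81446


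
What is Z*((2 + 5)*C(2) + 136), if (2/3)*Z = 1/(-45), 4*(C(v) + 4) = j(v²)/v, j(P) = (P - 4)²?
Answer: -18/5 ≈ -3.6000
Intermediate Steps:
j(P) = (-4 + P)²
C(v) = -4 + (-4 + v²)²/(4*v) (C(v) = -4 + ((-4 + v²)²/v)/4 = -4 + (-4 + v²)²/(4*v))
Z = -1/30 (Z = (3/2)/(-45) = (3/2)*(-1/45) = -1/30 ≈ -0.033333)
Z*((2 + 5)*C(2) + 136) = -((2 + 5)*(-4 + (¼)*(-4 + 2²)²/2) + 136)/30 = -(7*(-4 + (¼)*(½)*(-4 + 4)²) + 136)/30 = -(7*(-4 + (¼)*(½)*0²) + 136)/30 = -(7*(-4 + (¼)*(½)*0) + 136)/30 = -(7*(-4 + 0) + 136)/30 = -(7*(-4) + 136)/30 = -(-28 + 136)/30 = -1/30*108 = -18/5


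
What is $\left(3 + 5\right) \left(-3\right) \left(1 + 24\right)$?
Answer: $-600$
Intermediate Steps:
$\left(3 + 5\right) \left(-3\right) \left(1 + 24\right) = 8 \left(-3\right) 25 = \left(-24\right) 25 = -600$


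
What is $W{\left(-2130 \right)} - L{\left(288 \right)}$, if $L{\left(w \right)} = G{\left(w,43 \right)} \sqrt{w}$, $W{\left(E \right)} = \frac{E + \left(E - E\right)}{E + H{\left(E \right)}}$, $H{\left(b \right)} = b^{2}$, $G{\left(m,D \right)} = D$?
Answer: $- \frac{1}{2129} - 516 \sqrt{2} \approx -729.73$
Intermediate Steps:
$W{\left(E \right)} = \frac{E}{E + E^{2}}$ ($W{\left(E \right)} = \frac{E + \left(E - E\right)}{E + E^{2}} = \frac{E + 0}{E + E^{2}} = \frac{E}{E + E^{2}}$)
$L{\left(w \right)} = 43 \sqrt{w}$
$W{\left(-2130 \right)} - L{\left(288 \right)} = \frac{1}{1 - 2130} - 43 \sqrt{288} = \frac{1}{-2129} - 43 \cdot 12 \sqrt{2} = - \frac{1}{2129} - 516 \sqrt{2}$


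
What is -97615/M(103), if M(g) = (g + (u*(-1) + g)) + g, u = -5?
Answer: -97615/314 ≈ -310.88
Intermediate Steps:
M(g) = 5 + 3*g (M(g) = (g + (-5*(-1) + g)) + g = (g + (5 + g)) + g = (5 + 2*g) + g = 5 + 3*g)
-97615/M(103) = -97615/(5 + 3*103) = -97615/(5 + 309) = -97615/314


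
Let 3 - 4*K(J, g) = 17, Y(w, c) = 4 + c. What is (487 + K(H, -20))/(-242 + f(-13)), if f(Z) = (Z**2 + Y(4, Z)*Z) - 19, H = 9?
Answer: 967/50 ≈ 19.340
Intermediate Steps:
f(Z) = -19 + Z**2 + Z*(4 + Z) (f(Z) = (Z**2 + (4 + Z)*Z) - 19 = (Z**2 + Z*(4 + Z)) - 19 = -19 + Z**2 + Z*(4 + Z))
K(J, g) = -7/2 (K(J, g) = 3/4 - 1/4*17 = 3/4 - 17/4 = -7/2)
(487 + K(H, -20))/(-242 + f(-13)) = (487 - 7/2)/(-242 + (-19 + (-13)**2 - 13*(4 - 13))) = 967/(2*(-242 + (-19 + 169 - 13*(-9)))) = 967/(2*(-242 + (-19 + 169 + 117))) = 967/(2*(-242 + 267)) = (967/2)/25 = (967/2)*(1/25) = 967/50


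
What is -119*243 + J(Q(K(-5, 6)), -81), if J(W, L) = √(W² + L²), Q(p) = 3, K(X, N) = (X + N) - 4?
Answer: -28917 + 3*√730 ≈ -28836.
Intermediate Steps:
K(X, N) = -4 + N + X (K(X, N) = (N + X) - 4 = -4 + N + X)
J(W, L) = √(L² + W²)
-119*243 + J(Q(K(-5, 6)), -81) = -119*243 + √((-81)² + 3²) = -28917 + √(6561 + 9) = -28917 + √6570 = -28917 + 3*√730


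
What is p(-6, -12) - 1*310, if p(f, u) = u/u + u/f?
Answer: -307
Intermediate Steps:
p(f, u) = 1 + u/f
p(-6, -12) - 1*310 = (-6 - 12)/(-6) - 1*310 = -⅙*(-18) - 310 = 3 - 310 = -307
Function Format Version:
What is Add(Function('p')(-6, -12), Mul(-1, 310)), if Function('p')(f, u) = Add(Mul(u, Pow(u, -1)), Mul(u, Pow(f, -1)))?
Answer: -307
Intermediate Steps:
Function('p')(f, u) = Add(1, Mul(u, Pow(f, -1)))
Add(Function('p')(-6, -12), Mul(-1, 310)) = Add(Mul(Pow(-6, -1), Add(-6, -12)), Mul(-1, 310)) = Add(Mul(Rational(-1, 6), -18), -310) = Add(3, -310) = -307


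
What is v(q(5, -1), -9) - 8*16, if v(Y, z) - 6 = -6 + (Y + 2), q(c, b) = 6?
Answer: -120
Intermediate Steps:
v(Y, z) = 2 + Y (v(Y, z) = 6 + (-6 + (Y + 2)) = 6 + (-6 + (2 + Y)) = 6 + (-4 + Y) = 2 + Y)
v(q(5, -1), -9) - 8*16 = (2 + 6) - 8*16 = 8 - 128 = -120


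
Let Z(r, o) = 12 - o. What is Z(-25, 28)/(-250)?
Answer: 8/125 ≈ 0.064000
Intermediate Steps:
Z(-25, 28)/(-250) = (12 - 1*28)/(-250) = (12 - 28)*(-1/250) = -16*(-1/250) = 8/125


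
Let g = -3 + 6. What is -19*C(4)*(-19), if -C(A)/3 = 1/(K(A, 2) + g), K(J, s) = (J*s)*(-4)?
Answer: 1083/29 ≈ 37.345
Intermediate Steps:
K(J, s) = -4*J*s
g = 3
C(A) = -3/(3 - 8*A) (C(A) = -3/(-4*A*2 + 3) = -3/(-8*A + 3) = -3/(3 - 8*A))
-19*C(4)*(-19) = -57/(-3 + 8*4)*(-19) = -57/(-3 + 32)*(-19) = -57/29*(-19) = 1083/29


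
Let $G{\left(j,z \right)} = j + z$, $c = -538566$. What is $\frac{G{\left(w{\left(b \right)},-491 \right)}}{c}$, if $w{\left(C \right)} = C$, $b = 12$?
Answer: $\frac{479}{538566} \approx 0.0008894$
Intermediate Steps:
$\frac{G{\left(w{\left(b \right)},-491 \right)}}{c} = \frac{12 - 491}{-538566} = \left(-479\right) \left(- \frac{1}{538566}\right) = \frac{479}{538566}$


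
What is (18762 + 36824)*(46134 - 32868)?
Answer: 737403876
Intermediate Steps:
(18762 + 36824)*(46134 - 32868) = 55586*13266 = 737403876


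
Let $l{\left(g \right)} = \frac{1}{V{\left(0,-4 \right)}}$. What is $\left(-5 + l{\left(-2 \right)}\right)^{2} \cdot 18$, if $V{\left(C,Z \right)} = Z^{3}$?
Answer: $\frac{927369}{2048} \approx 452.82$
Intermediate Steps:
$l{\left(g \right)} = - \frac{1}{64}$ ($l{\left(g \right)} = \frac{1}{\left(-4\right)^{3}} = \frac{1}{-64} = - \frac{1}{64}$)
$\left(-5 + l{\left(-2 \right)}\right)^{2} \cdot 18 = \left(-5 - \frac{1}{64}\right)^{2} \cdot 18 = \left(- \frac{321}{64}\right)^{2} \cdot 18 = \frac{103041}{4096} \cdot 18 = \frac{927369}{2048}$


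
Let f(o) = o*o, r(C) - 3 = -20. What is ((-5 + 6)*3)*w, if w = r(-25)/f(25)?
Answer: -51/625 ≈ -0.081600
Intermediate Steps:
r(C) = -17 (r(C) = 3 - 20 = -17)
f(o) = o**2
w = -17/625 (w = -17/(25**2) = -17/625 ≈ -0.027200)
((-5 + 6)*3)*w = ((-5 + 6)*3)*(-17/625) = (1*3)*(-17/625) = 3*(-17/625) = -51/625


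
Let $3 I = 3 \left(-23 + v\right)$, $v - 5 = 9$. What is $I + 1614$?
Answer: $1605$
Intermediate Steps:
$v = 14$ ($v = 5 + 9 = 14$)
$I = -9$ ($I = \frac{3 \left(-23 + 14\right)}{3} = \frac{3 \left(-9\right)}{3} = \frac{1}{3} \left(-27\right) = -9$)
$I + 1614 = -9 + 1614 = 1605$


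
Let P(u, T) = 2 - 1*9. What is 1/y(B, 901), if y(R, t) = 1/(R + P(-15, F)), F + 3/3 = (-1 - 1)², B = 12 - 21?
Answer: -16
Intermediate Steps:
B = -9
F = 3 (F = -1 + (-1 - 1)² = -1 + (-2)² = -1 + 4 = 3)
P(u, T) = -7 (P(u, T) = 2 - 9 = -7)
y(R, t) = 1/(-7 + R) (y(R, t) = 1/(R - 7) = 1/(-7 + R))
1/y(B, 901) = 1/(1/(-7 - 9)) = 1/(1/(-16)) = 1/(-1/16) = -16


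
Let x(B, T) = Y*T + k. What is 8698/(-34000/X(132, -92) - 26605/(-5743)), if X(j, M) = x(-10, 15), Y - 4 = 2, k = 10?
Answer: -49952614/1926015 ≈ -25.936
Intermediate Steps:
Y = 6 (Y = 4 + 2 = 6)
x(B, T) = 10 + 6*T (x(B, T) = 6*T + 10 = 10 + 6*T)
X(j, M) = 100 (X(j, M) = 10 + 6*15 = 10 + 90 = 100)
8698/(-34000/X(132, -92) - 26605/(-5743)) = 8698/(-34000/100 - 26605/(-5743)) = 8698/(-34000*1/100 - 26605*(-1/5743)) = 8698/(-340 + 26605/5743) = 8698/(-1926015/5743) = 8698*(-5743/1926015) = -49952614/1926015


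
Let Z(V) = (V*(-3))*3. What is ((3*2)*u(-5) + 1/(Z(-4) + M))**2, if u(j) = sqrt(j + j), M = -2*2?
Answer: -368639/1024 + 3*I*sqrt(10)/8 ≈ -360.0 + 1.1859*I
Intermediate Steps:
M = -4
u(j) = sqrt(2)*sqrt(j) (u(j) = sqrt(2*j) = sqrt(2)*sqrt(j))
Z(V) = -9*V (Z(V) = -3*V*3 = -9*V)
((3*2)*u(-5) + 1/(Z(-4) + M))**2 = ((3*2)*(sqrt(2)*sqrt(-5)) + 1/(-9*(-4) - 4))**2 = (6*(sqrt(2)*(I*sqrt(5))) + 1/(36 - 4))**2 = (6*(I*sqrt(10)) + 1/32)**2 = (6*I*sqrt(10) + 1/32)**2 = (1/32 + 6*I*sqrt(10))**2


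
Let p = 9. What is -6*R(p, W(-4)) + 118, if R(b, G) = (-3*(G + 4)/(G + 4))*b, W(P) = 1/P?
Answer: 280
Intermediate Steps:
R(b, G) = -3*b (R(b, G) = (-3*(4 + G)/(4 + G))*b = (-3*1)*b = -3*b)
-6*R(p, W(-4)) + 118 = -(-18)*9 + 118 = -6*(-27) + 118 = 162 + 118 = 280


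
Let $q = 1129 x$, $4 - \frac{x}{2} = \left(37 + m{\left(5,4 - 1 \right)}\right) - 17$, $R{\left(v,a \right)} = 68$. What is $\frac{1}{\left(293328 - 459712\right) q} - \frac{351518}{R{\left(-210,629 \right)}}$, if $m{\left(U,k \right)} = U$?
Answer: $- \frac{693333796676287}{134123140704} \approx -5169.4$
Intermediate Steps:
$x = -42$ ($x = 8 - 2 \left(\left(37 + 5\right) - 17\right) = 8 - 2 \left(42 - 17\right) = 8 - 50 = -42$)
$q = -47418$ ($q = 1129 \left(-42\right) = -47418$)
$\frac{1}{\left(293328 - 459712\right) q} - \frac{351518}{R{\left(-210,629 \right)}} = \frac{1}{\left(293328 - 459712\right) \left(-47418\right)} - \frac{351518}{68} = \frac{1}{-166384} \left(- \frac{1}{47418}\right) - \frac{175759}{34} = \left(- \frac{1}{166384}\right) \left(- \frac{1}{47418}\right) - \frac{175759}{34} = \frac{1}{7889596512} - \frac{175759}{34} = - \frac{693333796676287}{134123140704}$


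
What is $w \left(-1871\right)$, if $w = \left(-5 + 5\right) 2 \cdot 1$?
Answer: $0$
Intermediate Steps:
$w = 0$ ($w = 0 \cdot 2 \cdot 1 = 0 \cdot 1 = 0$)
$w \left(-1871\right) = 0 \left(-1871\right) = 0$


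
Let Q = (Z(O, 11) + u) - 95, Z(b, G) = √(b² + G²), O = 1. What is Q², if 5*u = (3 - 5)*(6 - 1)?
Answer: (97 - √122)² ≈ 7388.2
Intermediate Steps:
u = -2 (u = ((3 - 5)*(6 - 1))/5 = (-2*5)/5 = (⅕)*(-10) = -2)
Z(b, G) = √(G² + b²)
Q = -97 + √122 (Q = (√(11² + 1²) - 2) - 95 = (√(121 + 1) - 2) - 95 = (√122 - 2) - 95 = (-2 + √122) - 95 = -97 + √122 ≈ -85.955)
Q² = (-97 + √122)²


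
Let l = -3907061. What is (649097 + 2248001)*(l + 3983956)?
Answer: 222772350710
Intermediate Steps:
(649097 + 2248001)*(l + 3983956) = (649097 + 2248001)*(-3907061 + 3983956) = 2897098*76895 = 222772350710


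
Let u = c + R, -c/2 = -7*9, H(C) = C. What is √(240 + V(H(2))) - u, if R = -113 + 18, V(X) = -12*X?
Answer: -31 + 6*√6 ≈ -16.303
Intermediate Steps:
c = 126 (c = -(-14)*9 = -2*(-63) = 126)
R = -95
u = 31 (u = 126 - 95 = 31)
√(240 + V(H(2))) - u = √(240 - 12*2) - 1*31 = √(240 - 24) - 31 = √216 - 31 = 6*√6 - 31 = -31 + 6*√6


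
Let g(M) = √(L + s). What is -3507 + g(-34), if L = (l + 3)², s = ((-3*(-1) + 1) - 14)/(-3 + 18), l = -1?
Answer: -3507 + √30/3 ≈ -3505.2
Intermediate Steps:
s = -⅔ (s = ((3 + 1) - 14)/15 = (4 - 14)*(1/15) = -10*1/15 = -⅔ ≈ -0.66667)
L = 4 (L = (-1 + 3)² = 2² = 4)
g(M) = √30/3 (g(M) = √(4 - ⅔) = √(10/3) = √30/3)
-3507 + g(-34) = -3507 + √30/3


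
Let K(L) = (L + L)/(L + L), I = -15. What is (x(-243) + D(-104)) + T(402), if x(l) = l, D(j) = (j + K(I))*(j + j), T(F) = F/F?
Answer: 21182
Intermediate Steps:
T(F) = 1
K(L) = 1 (K(L) = (2*L)/((2*L)) = (2*L)*(1/(2*L)) = 1)
D(j) = 2*j*(1 + j) (D(j) = (j + 1)*(j + j) = (1 + j)*(2*j) = 2*j*(1 + j))
(x(-243) + D(-104)) + T(402) = (-243 + 2*(-104)*(1 - 104)) + 1 = (-243 + 2*(-104)*(-103)) + 1 = (-243 + 21424) + 1 = 21181 + 1 = 21182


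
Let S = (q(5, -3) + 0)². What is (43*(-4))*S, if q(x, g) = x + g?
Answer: -688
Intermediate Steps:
q(x, g) = g + x
S = 4 (S = ((-3 + 5) + 0)² = (2 + 0)² = 2² = 4)
(43*(-4))*S = (43*(-4))*4 = -172*4 = -688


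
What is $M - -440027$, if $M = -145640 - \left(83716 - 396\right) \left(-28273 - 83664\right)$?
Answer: $9326885227$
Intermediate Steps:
$M = 9326445200$ ($M = -145640 - 83320 \left(-111937\right) = -145640 - -9326590840 = -145640 + 9326590840 = 9326445200$)
$M - -440027 = 9326445200 - -440027 = 9326445200 + 440027 = 9326885227$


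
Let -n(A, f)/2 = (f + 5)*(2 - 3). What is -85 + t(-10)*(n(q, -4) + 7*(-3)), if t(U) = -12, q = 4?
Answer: 143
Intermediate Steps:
n(A, f) = 10 + 2*f (n(A, f) = -2*(f + 5)*(2 - 3) = -2*(5 + f)*(-1) = -2*(-5 - f) = 10 + 2*f)
-85 + t(-10)*(n(q, -4) + 7*(-3)) = -85 - 12*((10 + 2*(-4)) + 7*(-3)) = -85 - 12*((10 - 8) - 21) = -85 - 12*(2 - 21) = -85 - 12*(-19) = -85 + 228 = 143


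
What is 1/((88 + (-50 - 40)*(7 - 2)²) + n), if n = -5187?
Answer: -1/7349 ≈ -0.00013607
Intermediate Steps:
1/((88 + (-50 - 40)*(7 - 2)²) + n) = 1/((88 + (-50 - 40)*(7 - 2)²) - 5187) = 1/((88 - 90*5²) - 5187) = 1/((88 - 90*25) - 5187) = 1/((88 - 2250) - 5187) = 1/(-2162 - 5187) = 1/(-7349) = -1/7349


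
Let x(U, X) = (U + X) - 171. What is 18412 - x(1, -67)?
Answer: 18649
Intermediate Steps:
x(U, X) = -171 + U + X
18412 - x(1, -67) = 18412 - (-171 + 1 - 67) = 18412 - 1*(-237) = 18412 + 237 = 18649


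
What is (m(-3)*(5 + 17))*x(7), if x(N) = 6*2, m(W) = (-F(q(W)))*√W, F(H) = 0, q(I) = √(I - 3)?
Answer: 0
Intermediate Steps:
q(I) = √(-3 + I)
m(W) = 0 (m(W) = (-1*0)*√W = 0*√W = 0)
x(N) = 12
(m(-3)*(5 + 17))*x(7) = (0*(5 + 17))*12 = (0*22)*12 = 0*12 = 0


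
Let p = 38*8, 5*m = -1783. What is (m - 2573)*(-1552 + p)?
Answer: 18280704/5 ≈ 3.6561e+6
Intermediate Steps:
m = -1783/5 (m = (⅕)*(-1783) = -1783/5 ≈ -356.60)
p = 304
(m - 2573)*(-1552 + p) = (-1783/5 - 2573)*(-1552 + 304) = -14648/5*(-1248) = 18280704/5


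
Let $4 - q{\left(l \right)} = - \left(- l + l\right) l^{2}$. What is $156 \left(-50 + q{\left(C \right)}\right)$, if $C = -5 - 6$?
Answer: $-7176$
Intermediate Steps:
$C = -11$
$q{\left(l \right)} = 4$ ($q{\left(l \right)} = 4 - - \left(- l + l\right) l^{2} = 4 - - 0 l^{2} = 4 - \left(-1\right) 0 = 4 - 0 = 4 + 0 = 4$)
$156 \left(-50 + q{\left(C \right)}\right) = 156 \left(-50 + 4\right) = 156 \left(-46\right) = -7176$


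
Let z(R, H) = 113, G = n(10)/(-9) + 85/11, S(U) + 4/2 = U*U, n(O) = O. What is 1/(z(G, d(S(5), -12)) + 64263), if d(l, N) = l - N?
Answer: 1/64376 ≈ 1.5534e-5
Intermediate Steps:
S(U) = -2 + U² (S(U) = -2 + U*U = -2 + U²)
G = 655/99 (G = 10/(-9) + 85/11 = 10*(-⅑) + 85*(1/11) = -10/9 + 85/11 = 655/99 ≈ 6.6162)
1/(z(G, d(S(5), -12)) + 64263) = 1/(113 + 64263) = 1/64376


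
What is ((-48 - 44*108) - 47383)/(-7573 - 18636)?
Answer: 52183/26209 ≈ 1.9910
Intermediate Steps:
((-48 - 44*108) - 47383)/(-7573 - 18636) = ((-48 - 4752) - 47383)/(-26209) = (-4800 - 47383)*(-1/26209) = -52183*(-1/26209) = 52183/26209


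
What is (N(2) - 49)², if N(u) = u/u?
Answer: 2304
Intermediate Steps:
N(u) = 1
(N(2) - 49)² = (1 - 49)² = (-48)² = 2304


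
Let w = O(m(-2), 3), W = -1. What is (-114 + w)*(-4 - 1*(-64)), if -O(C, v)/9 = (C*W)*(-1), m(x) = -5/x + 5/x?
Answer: -6840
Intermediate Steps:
m(x) = 0
O(C, v) = -9*C (O(C, v) = -9*C*(-1)*(-1) = -9*(-C)*(-1) = -9*C)
w = 0 (w = -9*0 = 0)
(-114 + w)*(-4 - 1*(-64)) = (-114 + 0)*(-4 - 1*(-64)) = -114*(-4 + 64) = -114*60 = -6840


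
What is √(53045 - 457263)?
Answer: I*√404218 ≈ 635.78*I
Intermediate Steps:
√(53045 - 457263) = √(-404218) = I*√404218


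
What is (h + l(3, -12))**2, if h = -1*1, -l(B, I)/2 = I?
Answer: 529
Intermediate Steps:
l(B, I) = -2*I
h = -1
(h + l(3, -12))**2 = (-1 - 2*(-12))**2 = (-1 + 24)**2 = 23**2 = 529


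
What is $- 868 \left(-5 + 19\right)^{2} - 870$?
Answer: $-170998$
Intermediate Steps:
$- 868 \left(-5 + 19\right)^{2} - 870 = - 868 \cdot 14^{2} - 870 = \left(-868\right) 196 - 870 = -170128 - 870 = -170998$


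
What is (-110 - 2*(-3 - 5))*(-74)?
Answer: 6956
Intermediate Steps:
(-110 - 2*(-3 - 5))*(-74) = (-110 - 2*(-8))*(-74) = (-110 + 16)*(-74) = -94*(-74) = 6956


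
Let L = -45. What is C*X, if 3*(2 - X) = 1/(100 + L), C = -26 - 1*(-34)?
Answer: 2632/165 ≈ 15.952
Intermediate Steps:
C = 8 (C = -26 + 34 = 8)
X = 329/165 (X = 2 - 1/(3*(100 - 45)) = 2 - ⅓/55 = 2 - ⅓*1/55 = 2 - 1/165 = 329/165 ≈ 1.9939)
C*X = 8*(329/165) = 2632/165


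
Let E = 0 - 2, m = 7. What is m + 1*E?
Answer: 5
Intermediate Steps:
E = -2
m + 1*E = 7 + 1*(-2) = 7 - 2 = 5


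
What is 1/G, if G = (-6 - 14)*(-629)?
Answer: 1/12580 ≈ 7.9491e-5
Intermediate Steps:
G = 12580 (G = -20*(-629) = 12580)
1/G = 1/12580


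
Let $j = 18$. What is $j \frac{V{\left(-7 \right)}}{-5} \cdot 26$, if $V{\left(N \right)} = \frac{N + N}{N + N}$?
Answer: $- \frac{468}{5} \approx -93.6$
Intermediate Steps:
$V{\left(N \right)} = 1$ ($V{\left(N \right)} = \frac{2 N}{2 N} = 2 N \frac{1}{2 N} = 1$)
$j \frac{V{\left(-7 \right)}}{-5} \cdot 26 = 18 \cdot 1 \frac{1}{-5} \cdot 26 = 18 \cdot 1 \left(- \frac{1}{5}\right) 26 = 18 \left(- \frac{1}{5}\right) 26 = \left(- \frac{18}{5}\right) 26 = - \frac{468}{5}$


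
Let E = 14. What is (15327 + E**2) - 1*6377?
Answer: 9146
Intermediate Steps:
(15327 + E**2) - 1*6377 = (15327 + 14**2) - 1*6377 = (15327 + 196) - 6377 = 15523 - 6377 = 9146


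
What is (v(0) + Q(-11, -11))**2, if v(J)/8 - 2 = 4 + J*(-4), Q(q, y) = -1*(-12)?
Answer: 3600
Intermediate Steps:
Q(q, y) = 12
v(J) = 48 - 32*J (v(J) = 16 + 8*(4 + J*(-4)) = 16 + 8*(4 - 4*J) = 16 + (32 - 32*J) = 48 - 32*J)
(v(0) + Q(-11, -11))**2 = ((48 - 32*0) + 12)**2 = ((48 + 0) + 12)**2 = (48 + 12)**2 = 60**2 = 3600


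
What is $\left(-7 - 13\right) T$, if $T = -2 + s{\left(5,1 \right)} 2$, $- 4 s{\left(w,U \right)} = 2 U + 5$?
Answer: $110$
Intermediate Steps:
$s{\left(w,U \right)} = - \frac{5}{4} - \frac{U}{2}$ ($s{\left(w,U \right)} = - \frac{2 U + 5}{4} = - \frac{5 + 2 U}{4} = - \frac{5}{4} - \frac{U}{2}$)
$T = - \frac{11}{2}$ ($T = -2 + \left(- \frac{5}{4} - \frac{1}{2}\right) 2 = -2 - \frac{7}{2} = - \frac{11}{2} \approx -5.5$)
$\left(-7 - 13\right) T = \left(-7 - 13\right) \left(- \frac{11}{2}\right) = \left(-20\right) \left(- \frac{11}{2}\right) = 110$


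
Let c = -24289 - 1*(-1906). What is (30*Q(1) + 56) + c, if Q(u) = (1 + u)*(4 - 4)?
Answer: -22327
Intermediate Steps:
Q(u) = 0 (Q(u) = (1 + u)*0 = 0)
c = -22383 (c = -24289 + 1906 = -22383)
(30*Q(1) + 56) + c = (30*0 + 56) - 22383 = (0 + 56) - 22383 = 56 - 22383 = -22327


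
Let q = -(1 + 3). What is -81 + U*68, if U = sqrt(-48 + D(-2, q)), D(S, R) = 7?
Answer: -81 + 68*I*sqrt(41) ≈ -81.0 + 435.41*I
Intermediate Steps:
q = -4 (q = -1*4 = -4)
U = I*sqrt(41) (U = sqrt(-48 + 7) = sqrt(-41) = I*sqrt(41) ≈ 6.4031*I)
-81 + U*68 = -81 + (I*sqrt(41))*68 = -81 + 68*I*sqrt(41)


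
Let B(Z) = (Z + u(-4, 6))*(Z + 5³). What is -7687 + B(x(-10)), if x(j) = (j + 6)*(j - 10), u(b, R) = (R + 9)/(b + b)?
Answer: 66629/8 ≈ 8328.6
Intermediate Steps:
u(b, R) = (9 + R)/(2*b) (u(b, R) = (9 + R)/((2*b)) = (9 + R)*(1/(2*b)) = (9 + R)/(2*b))
x(j) = (-10 + j)*(6 + j) (x(j) = (6 + j)*(-10 + j) = (-10 + j)*(6 + j))
B(Z) = (125 + Z)*(-15/8 + Z) (B(Z) = (Z + (½)*(9 + 6)/(-4))*(Z + 5³) = (Z + (½)*(-¼)*15)*(Z + 125) = (Z - 15/8)*(125 + Z) = (-15/8 + Z)*(125 + Z) = (125 + Z)*(-15/8 + Z))
-7687 + B(x(-10)) = -7687 + (-1875/8 + (-60 + (-10)² - 4*(-10))² + 985*(-60 + (-10)² - 4*(-10))/8) = -7687 + (-1875/8 + (-60 + 100 + 40)² + 985*(-60 + 100 + 40)/8) = -7687 + (-1875/8 + 80² + (985/8)*80) = -7687 + (-1875/8 + 6400 + 9850) = -7687 + 128125/8 = 66629/8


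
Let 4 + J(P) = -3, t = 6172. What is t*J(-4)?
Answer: -43204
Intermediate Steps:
J(P) = -7 (J(P) = -4 - 3 = -7)
t*J(-4) = 6172*(-7) = -43204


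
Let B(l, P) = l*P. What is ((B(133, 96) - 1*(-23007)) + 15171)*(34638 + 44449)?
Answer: 4029166302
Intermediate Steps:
B(l, P) = P*l
((B(133, 96) - 1*(-23007)) + 15171)*(34638 + 44449) = ((96*133 - 1*(-23007)) + 15171)*(34638 + 44449) = ((12768 + 23007) + 15171)*79087 = (35775 + 15171)*79087 = 50946*79087 = 4029166302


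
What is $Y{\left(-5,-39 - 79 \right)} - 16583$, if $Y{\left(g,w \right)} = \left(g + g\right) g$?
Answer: $-16533$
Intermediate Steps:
$Y{\left(g,w \right)} = 2 g^{2}$ ($Y{\left(g,w \right)} = 2 g g = 2 g^{2}$)
$Y{\left(-5,-39 - 79 \right)} - 16583 = 2 \left(-5\right)^{2} - 16583 = 2 \cdot 25 - 16583 = 50 - 16583 = -16533$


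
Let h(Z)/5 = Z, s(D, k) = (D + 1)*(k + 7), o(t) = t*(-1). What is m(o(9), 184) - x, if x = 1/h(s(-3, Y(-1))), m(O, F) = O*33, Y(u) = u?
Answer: -17819/60 ≈ -296.98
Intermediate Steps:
o(t) = -t
s(D, k) = (1 + D)*(7 + k)
m(O, F) = 33*O
h(Z) = 5*Z
x = -1/60 (x = 1/(5*(7 - 1 + 7*(-3) - 3*(-1))) = 1/(5*(7 - 1 - 21 + 3)) = 1/(5*(-12)) = 1/(-60) = -1/60 ≈ -0.016667)
m(o(9), 184) - x = 33*(-1*9) - 1*(-1/60) = 33*(-9) + 1/60 = -297 + 1/60 = -17819/60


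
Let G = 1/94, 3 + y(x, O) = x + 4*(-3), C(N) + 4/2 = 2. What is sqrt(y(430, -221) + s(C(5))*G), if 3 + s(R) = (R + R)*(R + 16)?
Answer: sqrt(3666658)/94 ≈ 20.371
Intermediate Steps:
C(N) = 0 (C(N) = -2 + 2 = 0)
y(x, O) = -15 + x (y(x, O) = -3 + (x + 4*(-3)) = -3 + (x - 12) = -3 + (-12 + x) = -15 + x)
s(R) = -3 + 2*R*(16 + R) (s(R) = -3 + (R + R)*(R + 16) = -3 + (2*R)*(16 + R) = -3 + 2*R*(16 + R))
G = 1/94 ≈ 0.010638
sqrt(y(430, -221) + s(C(5))*G) = sqrt((-15 + 430) + (-3 + 2*0**2 + 32*0)*(1/94)) = sqrt(415 + (-3 + 2*0 + 0)*(1/94)) = sqrt(415 + (-3 + 0 + 0)*(1/94)) = sqrt(415 - 3*1/94) = sqrt(415 - 3/94) = sqrt(39007/94) = sqrt(3666658)/94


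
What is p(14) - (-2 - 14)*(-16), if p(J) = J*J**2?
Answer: 2488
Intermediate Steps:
p(J) = J**3
p(14) - (-2 - 14)*(-16) = 14**3 - (-2 - 14)*(-16) = 2744 - (-16)*(-16) = 2744 - 1*256 = 2744 - 256 = 2488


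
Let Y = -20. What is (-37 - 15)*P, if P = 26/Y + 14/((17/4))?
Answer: -8814/85 ≈ -103.69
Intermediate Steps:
P = 339/170 (P = 26/(-20) + 14/((17/4)) = 26*(-1/20) + 14/((17*(¼))) = -13/10 + 14/(17/4) = -13/10 + 14*(4/17) = -13/10 + 56/17 = 339/170 ≈ 1.9941)
(-37 - 15)*P = (-37 - 15)*(339/170) = -52*339/170 = -8814/85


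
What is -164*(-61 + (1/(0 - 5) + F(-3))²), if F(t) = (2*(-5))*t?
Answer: -3390864/25 ≈ -1.3563e+5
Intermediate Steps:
F(t) = -10*t
-164*(-61 + (1/(0 - 5) + F(-3))²) = -164*(-61 + (1/(0 - 5) - 10*(-3))²) = -164*(-61 + (1/(-5) + 30)²) = -164*(-61 + (-⅕ + 30)²) = -164*(-61 + (149/5)²) = -164*(-61 + 22201/25) = -164*20676/25 = -3390864/25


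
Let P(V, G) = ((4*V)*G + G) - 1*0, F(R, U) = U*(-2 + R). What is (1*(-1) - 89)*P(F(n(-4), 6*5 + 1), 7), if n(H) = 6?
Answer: -313110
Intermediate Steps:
P(V, G) = G + 4*G*V (P(V, G) = (4*G*V + G) + 0 = (G + 4*G*V) + 0 = G + 4*G*V)
(1*(-1) - 89)*P(F(n(-4), 6*5 + 1), 7) = (1*(-1) - 89)*(7*(1 + 4*((6*5 + 1)*(-2 + 6)))) = (-1 - 89)*(7*(1 + 4*((30 + 1)*4))) = -630*(1 + 4*(31*4)) = -630*(1 + 4*124) = -630*(1 + 496) = -630*497 = -90*3479 = -313110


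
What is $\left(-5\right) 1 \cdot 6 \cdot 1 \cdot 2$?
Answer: $-60$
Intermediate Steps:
$\left(-5\right) 1 \cdot 6 \cdot 1 \cdot 2 = - 5 \cdot 6 \cdot 2 = \left(-5\right) 12 = -60$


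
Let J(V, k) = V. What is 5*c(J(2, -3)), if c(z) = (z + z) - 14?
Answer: -50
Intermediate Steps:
c(z) = -14 + 2*z (c(z) = 2*z - 14 = -14 + 2*z)
5*c(J(2, -3)) = 5*(-14 + 2*2) = 5*(-14 + 4) = 5*(-10) = -50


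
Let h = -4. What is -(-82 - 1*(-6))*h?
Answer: -304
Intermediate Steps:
-(-82 - 1*(-6))*h = -(-82 - 1*(-6))*(-4) = -(-82 + 6)*(-4) = -(-76)*(-4) = -1*304 = -304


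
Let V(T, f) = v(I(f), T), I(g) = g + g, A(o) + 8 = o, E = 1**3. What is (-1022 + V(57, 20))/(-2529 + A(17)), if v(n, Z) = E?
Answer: 1021/2520 ≈ 0.40516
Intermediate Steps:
E = 1
A(o) = -8 + o
I(g) = 2*g
v(n, Z) = 1
V(T, f) = 1
(-1022 + V(57, 20))/(-2529 + A(17)) = (-1022 + 1)/(-2529 + (-8 + 17)) = -1021/(-2529 + 9) = -1021/(-2520) = -1021*(-1/2520) = 1021/2520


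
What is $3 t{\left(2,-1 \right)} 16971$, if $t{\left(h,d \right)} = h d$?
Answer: $-101826$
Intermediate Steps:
$t{\left(h,d \right)} = d h$
$3 t{\left(2,-1 \right)} 16971 = 3 \left(\left(-1\right) 2\right) 16971 = 3 \left(-2\right) 16971 = \left(-6\right) 16971 = -101826$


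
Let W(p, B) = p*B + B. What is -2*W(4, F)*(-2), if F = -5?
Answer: -100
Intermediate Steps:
W(p, B) = B + B*p (W(p, B) = B*p + B = B + B*p)
-2*W(4, F)*(-2) = -(-10)*(1 + 4)*(-2) = -(-10)*5*(-2) = -2*(-25)*(-2) = 50*(-2) = -100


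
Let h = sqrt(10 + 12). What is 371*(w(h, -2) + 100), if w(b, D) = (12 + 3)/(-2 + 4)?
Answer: 79765/2 ≈ 39883.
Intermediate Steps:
h = sqrt(22) ≈ 4.6904
w(b, D) = 15/2
371*(w(h, -2) + 100) = 371*(15/2 + 100) = 371*(215/2) = 79765/2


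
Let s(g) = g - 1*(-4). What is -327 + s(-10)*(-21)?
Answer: -201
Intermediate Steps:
s(g) = 4 + g (s(g) = g + 4 = 4 + g)
-327 + s(-10)*(-21) = -327 + (4 - 10)*(-21) = -327 - 6*(-21) = -327 + 126 = -201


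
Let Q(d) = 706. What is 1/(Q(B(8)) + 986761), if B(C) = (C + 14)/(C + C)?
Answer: 1/987467 ≈ 1.0127e-6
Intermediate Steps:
B(C) = (14 + C)/(2*C) (B(C) = (14 + C)/((2*C)) = (14 + C)*(1/(2*C)) = (14 + C)/(2*C))
1/(Q(B(8)) + 986761) = 1/(706 + 986761) = 1/987467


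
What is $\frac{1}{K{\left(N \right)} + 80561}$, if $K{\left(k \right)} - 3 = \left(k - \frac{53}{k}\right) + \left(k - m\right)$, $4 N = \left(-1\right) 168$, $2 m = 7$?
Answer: $\frac{21}{1690033} \approx 1.2426 \cdot 10^{-5}$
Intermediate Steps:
$m = \frac{7}{2}$ ($m = \frac{1}{2} \cdot 7 = \frac{7}{2} \approx 3.5$)
$N = -42$ ($N = \frac{\left(-1\right) 168}{4} = \frac{1}{4} \left(-168\right) = -42$)
$K{\left(k \right)} = - \frac{1}{2} - \frac{53}{k} + 2 k$ ($K{\left(k \right)} = 3 + \left(\left(k - \frac{53}{k}\right) + \left(k - \frac{7}{2}\right)\right) = 3 + \left(\left(k - \frac{53}{k}\right) + \left(- \frac{7}{2} + k\right)\right) = 3 - \left(\frac{7}{2} - 2 k + \frac{53}{k}\right) = - \frac{1}{2} - \frac{53}{k} + 2 k$)
$\frac{1}{K{\left(N \right)} + 80561} = \frac{1}{\left(- \frac{1}{2} - \frac{53}{-42} + 2 \left(-42\right)\right) + 80561} = \frac{1}{\left(- \frac{1}{2} - - \frac{53}{42} - 84\right) + 80561} = \frac{1}{\left(- \frac{1}{2} + \frac{53}{42} - 84\right) + 80561} = \frac{1}{- \frac{1748}{21} + 80561} = \frac{1}{\frac{1690033}{21}} = \frac{21}{1690033}$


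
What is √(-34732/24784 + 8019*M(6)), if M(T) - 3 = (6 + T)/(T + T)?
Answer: √307839295937/3098 ≈ 179.09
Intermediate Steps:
M(T) = 3 + (6 + T)/(2*T) (M(T) = 3 + (6 + T)/(T + T) = 3 + (6 + T)/((2*T)) = 3 + (6 + T)*(1/(2*T)) = 3 + (6 + T)/(2*T))
√(-34732/24784 + 8019*M(6)) = √(-34732/24784 + 8019*(7/2 + 3/6)) = √(-34732*1/24784 + 8019*(7/2 + 3*(⅙))) = √(-8683/6196 + 8019*(7/2 + ½)) = √(-8683/6196 + 8019*4) = √(-8683/6196 + 32076) = √(198734213/6196) = √307839295937/3098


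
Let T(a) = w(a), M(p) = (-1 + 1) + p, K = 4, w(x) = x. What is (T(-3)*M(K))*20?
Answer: -240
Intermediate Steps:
M(p) = p (M(p) = 0 + p = p)
T(a) = a
(T(-3)*M(K))*20 = -3*4*20 = -12*20 = -240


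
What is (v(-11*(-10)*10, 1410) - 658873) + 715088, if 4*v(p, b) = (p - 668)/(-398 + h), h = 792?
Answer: 11074409/197 ≈ 56215.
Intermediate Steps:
v(p, b) = -167/394 + p/1576 (v(p, b) = ((p - 668)/(-398 + 792))/4 = ((-668 + p)/394)/4 = ((-668 + p)*(1/394))/4 = (-334/197 + p/394)/4 = -167/394 + p/1576)
(v(-11*(-10)*10, 1410) - 658873) + 715088 = ((-167/394 + (-11*(-10)*10)/1576) - 658873) + 715088 = ((-167/394 + (110*10)/1576) - 658873) + 715088 = ((-167/394 + (1/1576)*1100) - 658873) + 715088 = ((-167/394 + 275/394) - 658873) + 715088 = (54/197 - 658873) + 715088 = -129797927/197 + 715088 = 11074409/197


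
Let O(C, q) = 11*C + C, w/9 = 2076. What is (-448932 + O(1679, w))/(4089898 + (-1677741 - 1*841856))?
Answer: -428784/1570301 ≈ -0.27306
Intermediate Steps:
w = 18684 (w = 9*2076 = 18684)
O(C, q) = 12*C
(-448932 + O(1679, w))/(4089898 + (-1677741 - 1*841856)) = (-448932 + 12*1679)/(4089898 + (-1677741 - 1*841856)) = (-448932 + 20148)/(4089898 + (-1677741 - 841856)) = -428784/(4089898 - 2519597) = -428784/1570301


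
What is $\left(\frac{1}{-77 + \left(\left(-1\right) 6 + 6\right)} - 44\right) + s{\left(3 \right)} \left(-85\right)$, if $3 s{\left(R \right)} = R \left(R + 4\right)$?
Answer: $- \frac{49204}{77} \approx -639.01$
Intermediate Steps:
$s{\left(R \right)} = \frac{R \left(4 + R\right)}{3}$ ($s{\left(R \right)} = \frac{R \left(R + 4\right)}{3} = \frac{R \left(4 + R\right)}{3}$)
$\left(\frac{1}{-77 + \left(\left(-1\right) 6 + 6\right)} - 44\right) + s{\left(3 \right)} \left(-85\right) = \left(\frac{1}{-77 + \left(\left(-1\right) 6 + 6\right)} - 44\right) + \frac{1}{3} \cdot 3 \left(4 + 3\right) \left(-85\right) = \left(\frac{1}{-77 + \left(-6 + 6\right)} - 44\right) + \frac{1}{3} \cdot 3 \cdot 7 \left(-85\right) = \left(\frac{1}{-77 + 0} - 44\right) + 7 \left(-85\right) = \left(\frac{1}{-77} - 44\right) - 595 = \left(- \frac{1}{77} - 44\right) - 595 = - \frac{3389}{77} - 595 = - \frac{49204}{77}$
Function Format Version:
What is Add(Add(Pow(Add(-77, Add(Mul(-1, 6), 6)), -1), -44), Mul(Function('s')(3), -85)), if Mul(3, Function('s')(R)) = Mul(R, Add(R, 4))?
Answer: Rational(-49204, 77) ≈ -639.01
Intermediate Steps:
Function('s')(R) = Mul(Rational(1, 3), R, Add(4, R)) (Function('s')(R) = Mul(Rational(1, 3), Mul(R, Add(R, 4))) = Mul(Rational(1, 3), Mul(R, Add(4, R))) = Mul(Rational(1, 3), R, Add(4, R)))
Add(Add(Pow(Add(-77, Add(Mul(-1, 6), 6)), -1), -44), Mul(Function('s')(3), -85)) = Add(Add(Pow(Add(-77, Add(Mul(-1, 6), 6)), -1), -44), Mul(Mul(Rational(1, 3), 3, Add(4, 3)), -85)) = Add(Add(Pow(Add(-77, Add(-6, 6)), -1), -44), Mul(Mul(Rational(1, 3), 3, 7), -85)) = Add(Add(Pow(Add(-77, 0), -1), -44), Mul(7, -85)) = Add(Add(Pow(-77, -1), -44), -595) = Add(Add(Rational(-1, 77), -44), -595) = Add(Rational(-3389, 77), -595) = Rational(-49204, 77)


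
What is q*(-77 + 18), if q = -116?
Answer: 6844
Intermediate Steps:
q*(-77 + 18) = -116*(-77 + 18) = -116*(-59) = 6844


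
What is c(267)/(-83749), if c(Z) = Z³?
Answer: -213867/941 ≈ -227.28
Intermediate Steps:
c(267)/(-83749) = 267³/(-83749) = 19034163*(-1/83749) = -213867/941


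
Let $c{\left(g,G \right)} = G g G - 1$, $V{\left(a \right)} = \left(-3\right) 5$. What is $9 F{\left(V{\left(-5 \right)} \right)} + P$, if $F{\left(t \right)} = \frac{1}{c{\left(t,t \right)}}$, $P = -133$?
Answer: $- \frac{449017}{3376} \approx -133.0$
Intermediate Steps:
$V{\left(a \right)} = -15$
$c{\left(g,G \right)} = -1 + g G^{2}$ ($c{\left(g,G \right)} = g G^{2} - 1 = -1 + g G^{2}$)
$F{\left(t \right)} = \frac{1}{-1 + t^{3}}$ ($F{\left(t \right)} = \frac{1}{-1 + t t^{2}} = \frac{1}{-1 + t^{3}}$)
$9 F{\left(V{\left(-5 \right)} \right)} + P = \frac{9}{-1 + \left(-15\right)^{3}} - 133 = \frac{9}{-1 - 3375} - 133 = \frac{9}{-3376} - 133 = 9 \left(- \frac{1}{3376}\right) - 133 = - \frac{9}{3376} - 133 = - \frac{449017}{3376}$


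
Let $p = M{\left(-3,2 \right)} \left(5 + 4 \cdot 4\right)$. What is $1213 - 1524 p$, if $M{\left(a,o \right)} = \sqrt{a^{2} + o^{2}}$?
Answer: $1213 - 32004 \sqrt{13} \approx -1.1418 \cdot 10^{5}$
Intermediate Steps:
$p = 21 \sqrt{13}$ ($p = \sqrt{\left(-3\right)^{2} + 2^{2}} \left(5 + 4 \cdot 4\right) = \sqrt{9 + 4} \left(5 + 16\right) = \sqrt{13} \cdot 21 = 21 \sqrt{13} \approx 75.717$)
$1213 - 1524 p = 1213 - 1524 \cdot 21 \sqrt{13} = 1213 - 32004 \sqrt{13}$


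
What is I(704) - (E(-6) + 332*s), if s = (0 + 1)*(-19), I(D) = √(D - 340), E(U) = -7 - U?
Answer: 6309 + 2*√91 ≈ 6328.1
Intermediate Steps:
I(D) = √(-340 + D)
s = -19 (s = 1*(-19) = -19)
I(704) - (E(-6) + 332*s) = √(-340 + 704) - ((-7 - 1*(-6)) + 332*(-19)) = √364 - ((-7 + 6) - 6308) = 2*√91 - (-1 - 6308) = 2*√91 - 1*(-6309) = 2*√91 + 6309 = 6309 + 2*√91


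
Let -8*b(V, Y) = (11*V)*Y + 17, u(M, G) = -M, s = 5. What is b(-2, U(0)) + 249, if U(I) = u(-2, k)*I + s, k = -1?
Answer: 2085/8 ≈ 260.63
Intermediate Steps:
U(I) = 5 + 2*I (U(I) = (-1*(-2))*I + 5 = 2*I + 5 = 5 + 2*I)
b(V, Y) = -17/8 - 11*V*Y/8 (b(V, Y) = -((11*V)*Y + 17)/8 = -(11*V*Y + 17)/8 = -(17 + 11*V*Y)/8 = -17/8 - 11*V*Y/8)
b(-2, U(0)) + 249 = (-17/8 - 11/8*(-2)*(5 + 2*0)) + 249 = (-17/8 - 11/8*(-2)*(5 + 0)) + 249 = (-17/8 - 11/8*(-2)*5) + 249 = (-17/8 + 55/4) + 249 = 93/8 + 249 = 2085/8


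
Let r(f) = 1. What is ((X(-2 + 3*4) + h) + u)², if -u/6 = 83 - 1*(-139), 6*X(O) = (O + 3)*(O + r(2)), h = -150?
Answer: 76545001/36 ≈ 2.1262e+6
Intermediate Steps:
X(O) = (1 + O)*(3 + O)/6 (X(O) = ((O + 3)*(O + 1))/6 = ((3 + O)*(1 + O))/6 = ((1 + O)*(3 + O))/6 = (1 + O)*(3 + O)/6)
u = -1332 (u = -6*(83 - 1*(-139)) = -6*(83 + 139) = -6*222 = -1332)
((X(-2 + 3*4) + h) + u)² = (((½ + (-2 + 3*4)²/6 + 2*(-2 + 3*4)/3) - 150) - 1332)² = (((½ + (-2 + 12)²/6 + 2*(-2 + 12)/3) - 150) - 1332)² = (((½ + (⅙)*10² + (⅔)*10) - 150) - 1332)² = (((½ + (⅙)*100 + 20/3) - 150) - 1332)² = (((½ + 50/3 + 20/3) - 150) - 1332)² = ((143/6 - 150) - 1332)² = (-757/6 - 1332)² = (-8749/6)² = 76545001/36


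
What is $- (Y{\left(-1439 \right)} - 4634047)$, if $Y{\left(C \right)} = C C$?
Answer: $2563326$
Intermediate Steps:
$Y{\left(C \right)} = C^{2}$
$- (Y{\left(-1439 \right)} - 4634047) = - (\left(-1439\right)^{2} - 4634047) = - (2070721 - 4634047) = \left(-1\right) \left(-2563326\right) = 2563326$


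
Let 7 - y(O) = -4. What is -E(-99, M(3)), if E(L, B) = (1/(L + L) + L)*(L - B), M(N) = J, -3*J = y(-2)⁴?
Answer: 12781156/27 ≈ 4.7338e+5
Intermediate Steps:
y(O) = 11 (y(O) = 7 - 1*(-4) = 7 + 4 = 11)
J = -14641/3 (J = -⅓*11⁴ = -⅓*14641 = -14641/3 ≈ -4880.3)
M(N) = -14641/3
E(L, B) = (L + 1/(2*L))*(L - B) (E(L, B) = (1/(2*L) + L)*(L - B) = (L + 1/(2*L))*(L - B))
-E(-99, M(3)) = -(½ + (-99)² - 1*(-14641/3)*(-99) - ½*(-14641/3)/(-99)) = -(½ + 9801 - 483153 - ½*(-14641/3)*(-1/99)) = -(½ + 9801 - 483153 - 1331/54) = -1*(-12781156/27) = 12781156/27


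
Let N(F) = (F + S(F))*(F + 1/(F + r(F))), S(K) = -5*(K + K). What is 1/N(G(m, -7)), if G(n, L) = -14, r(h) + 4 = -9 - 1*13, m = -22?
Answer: -20/35343 ≈ -0.00056588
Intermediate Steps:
S(K) = -10*K
r(h) = -26 (r(h) = -4 + (-9 - 1*13) = -4 + (-9 - 13) = -4 - 22 = -26)
N(F) = -9*F*(F + 1/(-26 + F)) (N(F) = (F - 10*F)*(F + 1/(F - 26)) = (-9*F)*(F + 1/(-26 + F)) = -9*F*(F + 1/(-26 + F)))
1/N(G(m, -7)) = 1/(9*(-14)*(-1 - 1*(-14)**2 + 26*(-14))/(-26 - 14)) = 1/(9*(-14)*(-1 - 1*196 - 364)/(-40)) = 1/(9*(-14)*(-1/40)*(-1 - 196 - 364)) = 1/(9*(-14)*(-1/40)*(-561)) = 1/(-35343/20) = -20/35343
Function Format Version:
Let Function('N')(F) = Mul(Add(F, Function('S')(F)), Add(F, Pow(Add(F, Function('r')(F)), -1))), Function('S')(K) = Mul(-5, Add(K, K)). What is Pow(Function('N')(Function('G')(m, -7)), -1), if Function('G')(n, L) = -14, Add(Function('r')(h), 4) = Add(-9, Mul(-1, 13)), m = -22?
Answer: Rational(-20, 35343) ≈ -0.00056588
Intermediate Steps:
Function('S')(K) = Mul(-10, K) (Function('S')(K) = Mul(-5, Mul(2, K)) = Mul(-10, K))
Function('r')(h) = -26 (Function('r')(h) = Add(-4, Add(-9, Mul(-1, 13))) = Add(-4, Add(-9, -13)) = Add(-4, -22) = -26)
Function('N')(F) = Mul(-9, F, Add(F, Pow(Add(-26, F), -1))) (Function('N')(F) = Mul(Add(F, Mul(-10, F)), Add(F, Pow(Add(F, -26), -1))) = Mul(Mul(-9, F), Add(F, Pow(Add(-26, F), -1))) = Mul(-9, F, Add(F, Pow(Add(-26, F), -1))))
Pow(Function('N')(Function('G')(m, -7)), -1) = Pow(Mul(9, -14, Pow(Add(-26, -14), -1), Add(-1, Mul(-1, Pow(-14, 2)), Mul(26, -14))), -1) = Pow(Mul(9, -14, Pow(-40, -1), Add(-1, Mul(-1, 196), -364)), -1) = Pow(Mul(9, -14, Rational(-1, 40), Add(-1, -196, -364)), -1) = Pow(Mul(9, -14, Rational(-1, 40), -561), -1) = Pow(Rational(-35343, 20), -1) = Rational(-20, 35343)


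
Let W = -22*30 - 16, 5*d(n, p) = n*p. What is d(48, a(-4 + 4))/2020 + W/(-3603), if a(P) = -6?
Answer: 1447484/9097575 ≈ 0.15911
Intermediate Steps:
d(n, p) = n*p/5 (d(n, p) = (n*p)/5 = n*p/5)
W = -676 (W = -660 - 16 = -676)
d(48, a(-4 + 4))/2020 + W/(-3603) = ((⅕)*48*(-6))/2020 - 676/(-3603) = -288/5*1/2020 - 676*(-1/3603) = -72/2525 + 676/3603 = 1447484/9097575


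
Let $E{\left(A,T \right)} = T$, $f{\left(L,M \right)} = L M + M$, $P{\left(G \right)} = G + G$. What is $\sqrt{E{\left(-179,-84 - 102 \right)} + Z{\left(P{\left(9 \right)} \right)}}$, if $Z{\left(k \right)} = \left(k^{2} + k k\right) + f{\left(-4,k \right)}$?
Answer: $2 \sqrt{102} \approx 20.199$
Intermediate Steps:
$P{\left(G \right)} = 2 G$
$f{\left(L,M \right)} = M + L M$
$Z{\left(k \right)} = - 3 k + 2 k^{2}$ ($Z{\left(k \right)} = \left(k^{2} + k k\right) + k \left(1 - 4\right) = \left(k^{2} + k^{2}\right) + k \left(-3\right) = 2 k^{2} - 3 k = - 3 k + 2 k^{2}$)
$\sqrt{E{\left(-179,-84 - 102 \right)} + Z{\left(P{\left(9 \right)} \right)}} = \sqrt{\left(-84 - 102\right) + 2 \cdot 9 \left(-3 + 2 \cdot 2 \cdot 9\right)} = \sqrt{-186 + 18 \left(-3 + 2 \cdot 18\right)} = \sqrt{-186 + 18 \left(-3 + 36\right)} = \sqrt{-186 + 18 \cdot 33} = \sqrt{-186 + 594} = \sqrt{408} = 2 \sqrt{102}$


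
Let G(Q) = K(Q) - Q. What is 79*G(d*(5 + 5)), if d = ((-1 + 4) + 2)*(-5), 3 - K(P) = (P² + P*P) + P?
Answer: -9835263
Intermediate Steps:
K(P) = 3 - P - 2*P² (K(P) = 3 - ((P² + P*P) + P) = 3 - ((P² + P²) + P) = 3 - (2*P² + P) = 3 - (P + 2*P²) = 3 + (-P - 2*P²) = 3 - P - 2*P²)
d = -25 (d = (3 + 2)*(-5) = 5*(-5) = -25)
G(Q) = 3 - 2*Q - 2*Q² (G(Q) = (3 - Q - 2*Q²) - Q = 3 - 2*Q - 2*Q²)
79*G(d*(5 + 5)) = 79*(3 - (-50)*(5 + 5) - 2*625*(5 + 5)²) = 79*(3 - (-50)*10 - 2*(-25*10)²) = 79*(3 - 2*(-250) - 2*(-250)²) = 79*(3 + 500 - 2*62500) = 79*(3 + 500 - 125000) = 79*(-124497) = -9835263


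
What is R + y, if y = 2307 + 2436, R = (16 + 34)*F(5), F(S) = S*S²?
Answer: 10993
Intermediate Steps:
F(S) = S³
R = 6250 (R = (16 + 34)*5³ = 50*125 = 6250)
y = 4743
R + y = 6250 + 4743 = 10993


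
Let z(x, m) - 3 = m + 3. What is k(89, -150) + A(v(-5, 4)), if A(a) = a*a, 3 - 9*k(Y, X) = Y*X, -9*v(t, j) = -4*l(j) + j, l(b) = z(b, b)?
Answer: 4499/3 ≈ 1499.7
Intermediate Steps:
z(x, m) = 6 + m (z(x, m) = 3 + (m + 3) = 3 + (3 + m) = 6 + m)
l(b) = 6 + b
v(t, j) = 8/3 + j/3 (v(t, j) = -(-4*(6 + j) + j)/9 = -((-24 - 4*j) + j)/9 = -(-24 - 3*j)/9 = 8/3 + j/3)
k(Y, X) = 1/3 - X*Y/9 (k(Y, X) = 1/3 - Y*X/9 = 1/3 - X*Y/9)
A(a) = a**2
k(89, -150) + A(v(-5, 4)) = (1/3 - 1/9*(-150)*89) + (8/3 + (1/3)*4)**2 = (1/3 + 4450/3) + (8/3 + 4/3)**2 = 4451/3 + 4**2 = 4451/3 + 16 = 4499/3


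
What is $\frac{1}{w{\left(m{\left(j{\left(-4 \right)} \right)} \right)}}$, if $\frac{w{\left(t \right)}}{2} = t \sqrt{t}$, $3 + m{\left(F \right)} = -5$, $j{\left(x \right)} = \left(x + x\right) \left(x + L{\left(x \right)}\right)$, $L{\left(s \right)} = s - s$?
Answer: $\frac{i \sqrt{2}}{64} \approx 0.022097 i$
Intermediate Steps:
$L{\left(s \right)} = 0$
$j{\left(x \right)} = 2 x^{2}$ ($j{\left(x \right)} = \left(x + x\right) \left(x + 0\right) = 2 x x = 2 x^{2}$)
$m{\left(F \right)} = -8$ ($m{\left(F \right)} = -3 - 5 = -8$)
$w{\left(t \right)} = 2 t^{\frac{3}{2}}$ ($w{\left(t \right)} = 2 t \sqrt{t} = 2 t^{\frac{3}{2}}$)
$\frac{1}{w{\left(m{\left(j{\left(-4 \right)} \right)} \right)}} = \frac{1}{2 \left(-8\right)^{\frac{3}{2}}} = \frac{1}{2 \left(- 16 i \sqrt{2}\right)} = \frac{1}{\left(-32\right) i \sqrt{2}} = \frac{i \sqrt{2}}{64}$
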